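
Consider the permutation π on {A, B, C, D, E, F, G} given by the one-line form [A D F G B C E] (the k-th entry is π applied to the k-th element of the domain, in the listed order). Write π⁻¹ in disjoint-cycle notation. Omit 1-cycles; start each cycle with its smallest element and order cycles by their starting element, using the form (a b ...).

(B E G D)(C F)

First write π in disjoint cycles: (B D G E)(C F).
Reversing each cycle (and rotating so the smallest element leads) gives π⁻¹ = (B E G D)(C F).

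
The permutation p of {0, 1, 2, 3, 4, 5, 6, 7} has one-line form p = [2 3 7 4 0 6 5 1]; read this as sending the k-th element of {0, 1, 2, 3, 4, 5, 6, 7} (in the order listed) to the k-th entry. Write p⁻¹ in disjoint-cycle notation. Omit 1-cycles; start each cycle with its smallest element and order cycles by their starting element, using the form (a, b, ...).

First write p in disjoint cycles: (0, 2, 7, 1, 3, 4)(5, 6).
The inverse reverses every cycle; in canonical form, p⁻¹ = (0, 4, 3, 1, 7, 2)(5, 6).

(0, 4, 3, 1, 7, 2)(5, 6)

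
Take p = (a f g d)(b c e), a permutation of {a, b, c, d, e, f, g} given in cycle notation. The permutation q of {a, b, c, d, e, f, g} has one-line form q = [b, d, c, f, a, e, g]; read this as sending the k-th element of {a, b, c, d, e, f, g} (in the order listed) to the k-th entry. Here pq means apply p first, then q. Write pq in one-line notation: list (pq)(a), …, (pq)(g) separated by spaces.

e c a b d g f

For each element, apply p then q: a → f → e; b → c → c; c → e → a; d → a → b; e → b → d; f → g → g; g → d → f.
So pq in one-line form is e c a b d g f.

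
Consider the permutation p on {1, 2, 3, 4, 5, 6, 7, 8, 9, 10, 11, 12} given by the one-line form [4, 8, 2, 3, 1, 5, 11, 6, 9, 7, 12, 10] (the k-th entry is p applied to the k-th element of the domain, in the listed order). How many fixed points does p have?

The fixed points (elements with p(x) = x) are {9}, so there is 1.

1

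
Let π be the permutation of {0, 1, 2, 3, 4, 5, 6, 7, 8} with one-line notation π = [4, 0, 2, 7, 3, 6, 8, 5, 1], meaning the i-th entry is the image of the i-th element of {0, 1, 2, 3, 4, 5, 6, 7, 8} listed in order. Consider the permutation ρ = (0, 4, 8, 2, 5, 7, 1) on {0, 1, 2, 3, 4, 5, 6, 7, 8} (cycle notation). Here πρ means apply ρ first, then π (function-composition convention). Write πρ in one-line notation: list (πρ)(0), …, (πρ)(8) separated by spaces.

(πρ)(x) = π(ρ(x)). Computing each image: π(ρ(0)) = π(4) = 3, π(ρ(1)) = π(0) = 4, π(ρ(2)) = π(5) = 6, π(ρ(3)) = π(3) = 7, π(ρ(4)) = π(8) = 1, π(ρ(5)) = π(7) = 5, π(ρ(6)) = π(6) = 8, π(ρ(7)) = π(1) = 0, π(ρ(8)) = π(2) = 2.
Hence πρ = [3 4 6 7 1 5 8 0 2].

3 4 6 7 1 5 8 0 2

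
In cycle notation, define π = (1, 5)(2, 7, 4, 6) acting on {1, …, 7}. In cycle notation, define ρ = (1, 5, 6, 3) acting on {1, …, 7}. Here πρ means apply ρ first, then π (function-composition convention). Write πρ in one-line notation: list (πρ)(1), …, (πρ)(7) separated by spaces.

Chase each element through ρ then π: 1 → 5 → 1; 2 → 2 → 7; 3 → 1 → 5; 4 → 4 → 6; 5 → 6 → 2; 6 → 3 → 3; 7 → 7 → 4.
Collecting the images, πρ = [1 7 5 6 2 3 4].

1 7 5 6 2 3 4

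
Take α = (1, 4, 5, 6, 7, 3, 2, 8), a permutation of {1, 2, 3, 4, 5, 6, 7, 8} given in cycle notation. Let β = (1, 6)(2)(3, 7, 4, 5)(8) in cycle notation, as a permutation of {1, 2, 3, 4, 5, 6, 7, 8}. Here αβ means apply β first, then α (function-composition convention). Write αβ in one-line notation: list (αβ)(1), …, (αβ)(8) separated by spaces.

Chase each element through β then α: 1 → 6 → 7; 2 → 2 → 8; 3 → 7 → 3; 4 → 5 → 6; 5 → 3 → 2; 6 → 1 → 4; 7 → 4 → 5; 8 → 8 → 1.
So αβ in one-line form is 7 8 3 6 2 4 5 1.

7 8 3 6 2 4 5 1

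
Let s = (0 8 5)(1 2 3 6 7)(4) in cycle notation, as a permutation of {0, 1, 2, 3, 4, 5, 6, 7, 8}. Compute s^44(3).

2

3 lies in the 5-cycle (1 2 3 6 7).
On a 5-cycle, s^5 is the identity, so s^44 = s^4 there (44 ≡ 4 mod 5).
Stepping 4 places around the cycle: 3 → 6 → 7 → 1 → 2.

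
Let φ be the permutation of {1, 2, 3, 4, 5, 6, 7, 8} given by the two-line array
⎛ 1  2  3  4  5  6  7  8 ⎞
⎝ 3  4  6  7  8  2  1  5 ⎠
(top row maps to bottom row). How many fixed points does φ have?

0

No element satisfies φ(x) = x, so there are 0 fixed points.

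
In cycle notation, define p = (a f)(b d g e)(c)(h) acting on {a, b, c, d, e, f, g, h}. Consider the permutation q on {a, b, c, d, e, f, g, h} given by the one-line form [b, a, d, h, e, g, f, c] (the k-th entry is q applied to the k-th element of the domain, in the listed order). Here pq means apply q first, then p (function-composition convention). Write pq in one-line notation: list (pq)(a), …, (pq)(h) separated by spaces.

d f g h b e a c

(pq)(x) = p(q(x)). Computing each image: p(q(a)) = p(b) = d, p(q(b)) = p(a) = f, p(q(c)) = p(d) = g, p(q(d)) = p(h) = h, p(q(e)) = p(e) = b, p(q(f)) = p(g) = e, p(q(g)) = p(f) = a, p(q(h)) = p(c) = c.
Hence pq = [d f g h b e a c].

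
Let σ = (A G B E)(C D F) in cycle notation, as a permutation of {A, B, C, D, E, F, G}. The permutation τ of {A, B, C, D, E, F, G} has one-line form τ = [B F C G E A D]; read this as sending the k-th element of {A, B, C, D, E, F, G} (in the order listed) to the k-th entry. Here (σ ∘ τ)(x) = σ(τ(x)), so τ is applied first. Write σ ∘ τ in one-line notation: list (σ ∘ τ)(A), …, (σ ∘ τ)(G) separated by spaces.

(σ ∘ τ)(x) = σ(τ(x)). Computing each image: σ(τ(A)) = σ(B) = E, σ(τ(B)) = σ(F) = C, σ(τ(C)) = σ(C) = D, σ(τ(D)) = σ(G) = B, σ(τ(E)) = σ(E) = A, σ(τ(F)) = σ(A) = G, σ(τ(G)) = σ(D) = F.
Hence σ ∘ τ = [E C D B A G F].

E C D B A G F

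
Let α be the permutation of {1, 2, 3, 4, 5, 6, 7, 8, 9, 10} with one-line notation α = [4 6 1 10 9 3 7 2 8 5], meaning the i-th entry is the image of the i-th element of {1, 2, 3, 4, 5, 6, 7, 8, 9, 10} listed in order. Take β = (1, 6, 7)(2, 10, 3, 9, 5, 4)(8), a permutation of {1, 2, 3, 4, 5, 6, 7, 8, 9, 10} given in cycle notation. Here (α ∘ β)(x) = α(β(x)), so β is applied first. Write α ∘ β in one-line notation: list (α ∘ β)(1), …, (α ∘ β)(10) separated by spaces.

3 5 8 6 10 7 4 2 9 1

(α ∘ β)(x) = α(β(x)). Computing each image: α(β(1)) = α(6) = 3, α(β(2)) = α(10) = 5, α(β(3)) = α(9) = 8, α(β(4)) = α(2) = 6, α(β(5)) = α(4) = 10, α(β(6)) = α(7) = 7, α(β(7)) = α(1) = 4, α(β(8)) = α(8) = 2, α(β(9)) = α(5) = 9, α(β(10)) = α(3) = 1.
Hence α ∘ β = [3 5 8 6 10 7 4 2 9 1].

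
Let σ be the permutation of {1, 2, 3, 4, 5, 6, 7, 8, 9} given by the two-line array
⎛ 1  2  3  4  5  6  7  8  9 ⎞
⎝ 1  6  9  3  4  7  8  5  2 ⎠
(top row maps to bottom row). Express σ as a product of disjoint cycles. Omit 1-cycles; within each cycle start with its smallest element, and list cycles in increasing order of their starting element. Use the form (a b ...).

Iterating σ from 2 gives 2 → 6 → 7 → 8 → 5 → 4 → 3 → 9 → 2; that is the 8-cycle (2 6 7 8 5 4 3 9).
Continuing from each remaining unvisited element yields (2 6 7 8 5 4 3 9).

(2 6 7 8 5 4 3 9)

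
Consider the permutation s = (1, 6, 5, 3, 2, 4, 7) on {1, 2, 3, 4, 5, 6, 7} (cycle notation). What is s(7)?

Within (1, 6, 5, 3, 2, 4, 7), 7 ↦ 1.

1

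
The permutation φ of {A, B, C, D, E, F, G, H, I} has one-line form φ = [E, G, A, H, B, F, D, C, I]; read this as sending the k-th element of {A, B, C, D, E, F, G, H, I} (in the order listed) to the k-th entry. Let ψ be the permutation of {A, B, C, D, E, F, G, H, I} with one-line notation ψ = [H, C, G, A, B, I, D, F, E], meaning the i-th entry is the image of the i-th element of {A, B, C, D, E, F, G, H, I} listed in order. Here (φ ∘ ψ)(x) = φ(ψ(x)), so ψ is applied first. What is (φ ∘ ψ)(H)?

F

(φ ∘ ψ)(H) = φ(ψ(H)). ψ(H) = F, then φ(F) = F. So (φ ∘ ψ)(H) = F.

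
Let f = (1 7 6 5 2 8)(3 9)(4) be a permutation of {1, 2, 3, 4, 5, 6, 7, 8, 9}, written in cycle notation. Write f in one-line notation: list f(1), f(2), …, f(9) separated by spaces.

Image by image: 1→7, 2→8, 3→9, 4→4, 5→2, 6→5, 7→6, 8→1, 9→3.
Listing these in domain order gives 7 8 9 4 2 5 6 1 3.

7 8 9 4 2 5 6 1 3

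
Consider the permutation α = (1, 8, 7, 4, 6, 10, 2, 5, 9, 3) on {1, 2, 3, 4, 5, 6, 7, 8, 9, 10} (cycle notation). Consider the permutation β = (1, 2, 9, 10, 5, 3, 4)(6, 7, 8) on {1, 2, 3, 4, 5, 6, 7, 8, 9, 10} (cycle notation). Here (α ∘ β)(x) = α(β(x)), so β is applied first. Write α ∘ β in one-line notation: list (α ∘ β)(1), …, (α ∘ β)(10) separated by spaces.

(α ∘ β)(x) = α(β(x)). Computing each image: α(β(1)) = α(2) = 5, α(β(2)) = α(9) = 3, α(β(3)) = α(4) = 6, α(β(4)) = α(1) = 8, α(β(5)) = α(3) = 1, α(β(6)) = α(7) = 4, α(β(7)) = α(8) = 7, α(β(8)) = α(6) = 10, α(β(9)) = α(10) = 2, α(β(10)) = α(5) = 9.
Hence α ∘ β = [5 3 6 8 1 4 7 10 2 9].

5 3 6 8 1 4 7 10 2 9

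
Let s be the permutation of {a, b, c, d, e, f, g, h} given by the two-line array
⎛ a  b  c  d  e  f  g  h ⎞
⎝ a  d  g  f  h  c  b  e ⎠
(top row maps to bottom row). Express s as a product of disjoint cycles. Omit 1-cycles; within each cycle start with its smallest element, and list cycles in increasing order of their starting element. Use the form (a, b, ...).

(b, d, f, c, g)(e, h)

Start at b and follow images: b → d → f → c → g → b, giving the cycle (b, d, f, c, g).
Repeating from the next unused element and collecting all non-trivial cycles gives (b, d, f, c, g)(e, h).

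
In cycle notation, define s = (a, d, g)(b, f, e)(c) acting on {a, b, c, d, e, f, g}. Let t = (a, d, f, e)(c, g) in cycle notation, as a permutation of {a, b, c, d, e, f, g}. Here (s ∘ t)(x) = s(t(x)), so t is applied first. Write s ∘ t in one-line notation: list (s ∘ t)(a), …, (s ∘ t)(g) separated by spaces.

g f a e d b c

Chase each element through t then s: a → d → g; b → b → f; c → g → a; d → f → e; e → a → d; f → e → b; g → c → c.
Collecting the images, s ∘ t = [g f a e d b c].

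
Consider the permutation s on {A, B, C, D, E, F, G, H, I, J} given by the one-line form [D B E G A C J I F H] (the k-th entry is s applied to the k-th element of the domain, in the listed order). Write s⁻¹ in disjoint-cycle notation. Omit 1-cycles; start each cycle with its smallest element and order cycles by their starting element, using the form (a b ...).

(A E C F I H J G D)

First write s in disjoint cycles: (A D G J H I F C E).
Reversing each cycle (and rotating so the smallest element leads) gives s⁻¹ = (A E C F I H J G D).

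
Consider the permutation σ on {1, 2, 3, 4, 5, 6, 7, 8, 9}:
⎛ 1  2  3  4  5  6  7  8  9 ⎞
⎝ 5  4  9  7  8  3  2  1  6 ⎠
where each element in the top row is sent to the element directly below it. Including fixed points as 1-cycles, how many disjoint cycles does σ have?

The cycle decomposition is (1, 5, 8)(2, 4, 7)(3, 9, 6), which has 3 cycles (counting 1-cycles).

3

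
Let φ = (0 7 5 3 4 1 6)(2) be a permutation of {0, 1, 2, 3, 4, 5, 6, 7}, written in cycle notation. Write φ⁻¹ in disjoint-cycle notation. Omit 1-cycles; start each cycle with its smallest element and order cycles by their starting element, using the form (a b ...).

The inverse reverses each cycle.
After reversing and putting each cycle's least element first, φ⁻¹ = (0 6 1 4 3 5 7).

(0 6 1 4 3 5 7)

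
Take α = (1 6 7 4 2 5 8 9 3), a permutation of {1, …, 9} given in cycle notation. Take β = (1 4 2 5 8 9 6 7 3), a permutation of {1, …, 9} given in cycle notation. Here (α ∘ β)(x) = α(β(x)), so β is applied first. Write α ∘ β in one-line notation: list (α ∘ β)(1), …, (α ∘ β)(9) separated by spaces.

(α ∘ β)(x) = α(β(x)). Computing each image: α(β(1)) = α(4) = 2, α(β(2)) = α(5) = 8, α(β(3)) = α(1) = 6, α(β(4)) = α(2) = 5, α(β(5)) = α(8) = 9, α(β(6)) = α(7) = 4, α(β(7)) = α(3) = 1, α(β(8)) = α(9) = 3, α(β(9)) = α(6) = 7.
Hence α ∘ β = [2 8 6 5 9 4 1 3 7].

2 8 6 5 9 4 1 3 7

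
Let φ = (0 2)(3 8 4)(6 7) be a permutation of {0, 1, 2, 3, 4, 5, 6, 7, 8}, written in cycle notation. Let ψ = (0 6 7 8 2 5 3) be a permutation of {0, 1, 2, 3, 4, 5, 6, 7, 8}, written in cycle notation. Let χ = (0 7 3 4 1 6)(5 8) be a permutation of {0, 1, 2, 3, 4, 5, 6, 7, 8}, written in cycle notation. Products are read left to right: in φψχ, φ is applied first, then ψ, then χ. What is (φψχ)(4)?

Apply the permutations in order: φ(4) = 3, then ψ(3) = 0, then χ(0) = 7. So (φψχ)(4) = 7.

7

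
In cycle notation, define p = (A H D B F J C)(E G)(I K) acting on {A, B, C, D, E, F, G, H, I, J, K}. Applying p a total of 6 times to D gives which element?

H

D lies in the 7-cycle (A H D B F J C).
Stepping 6 places around the cycle: D → B → F → J → C → A → H.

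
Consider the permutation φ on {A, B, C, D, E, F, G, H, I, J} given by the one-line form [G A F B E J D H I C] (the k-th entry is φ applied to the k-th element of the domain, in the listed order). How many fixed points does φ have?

3

The fixed points (elements with φ(x) = x) are {E, H, I}, so there are 3.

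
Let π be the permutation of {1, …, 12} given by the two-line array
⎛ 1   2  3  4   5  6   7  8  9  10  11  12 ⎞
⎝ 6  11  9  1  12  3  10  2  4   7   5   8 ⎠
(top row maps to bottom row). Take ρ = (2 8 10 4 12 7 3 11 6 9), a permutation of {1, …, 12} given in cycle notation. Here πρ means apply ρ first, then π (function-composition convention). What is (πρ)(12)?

First apply ρ: ρ(12) = 7, then π(7) = 10. Thus (πρ)(12) = 10.

10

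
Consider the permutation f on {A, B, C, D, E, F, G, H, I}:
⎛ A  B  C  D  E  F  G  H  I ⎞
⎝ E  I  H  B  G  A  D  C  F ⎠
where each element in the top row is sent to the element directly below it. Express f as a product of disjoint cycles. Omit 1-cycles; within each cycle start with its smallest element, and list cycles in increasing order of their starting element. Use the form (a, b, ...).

From A: A → E → G → D → B → I → F → A, closing the cycle (A, E, G, D, B, I, F).
Continuing from each remaining unvisited element yields (A, E, G, D, B, I, F)(C, H).

(A, E, G, D, B, I, F)(C, H)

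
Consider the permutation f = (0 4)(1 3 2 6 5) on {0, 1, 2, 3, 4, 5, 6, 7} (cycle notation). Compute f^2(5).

3

5 lies in the 5-cycle (1 3 2 6 5).
Advancing 2 steps from 5: 5 → 1 → 3.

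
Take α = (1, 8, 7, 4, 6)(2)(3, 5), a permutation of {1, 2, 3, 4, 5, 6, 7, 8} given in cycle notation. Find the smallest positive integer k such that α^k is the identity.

The disjoint cycles have lengths 5, 2, 1.
The order of α is the least common multiple of its cycle lengths: lcm(5, 2) = 10.

10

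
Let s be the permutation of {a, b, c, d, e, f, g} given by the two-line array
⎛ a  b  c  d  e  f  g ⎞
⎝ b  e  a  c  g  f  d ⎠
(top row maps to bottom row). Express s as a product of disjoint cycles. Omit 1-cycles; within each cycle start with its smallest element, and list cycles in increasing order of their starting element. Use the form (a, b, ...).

(a, b, e, g, d, c)

Start at a and follow images: a → b → e → g → d → c → a, giving the cycle (a, b, e, g, d, c).
Continuing from each remaining unvisited element yields (a, b, e, g, d, c).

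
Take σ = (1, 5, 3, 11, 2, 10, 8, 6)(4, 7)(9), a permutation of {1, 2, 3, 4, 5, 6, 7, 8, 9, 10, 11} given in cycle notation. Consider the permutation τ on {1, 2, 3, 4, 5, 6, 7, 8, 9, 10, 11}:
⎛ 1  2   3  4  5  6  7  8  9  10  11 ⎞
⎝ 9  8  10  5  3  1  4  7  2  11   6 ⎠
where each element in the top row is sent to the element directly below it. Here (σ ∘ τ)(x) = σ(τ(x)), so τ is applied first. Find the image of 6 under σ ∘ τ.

5

(σ ∘ τ)(6) = σ(τ(6)). τ(6) = 1, then σ(1) = 5. So (σ ∘ τ)(6) = 5.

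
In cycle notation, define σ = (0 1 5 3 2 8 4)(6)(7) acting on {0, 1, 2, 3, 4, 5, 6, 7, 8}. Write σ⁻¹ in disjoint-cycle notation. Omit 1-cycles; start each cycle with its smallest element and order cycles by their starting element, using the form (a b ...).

(0 4 8 2 3 5 1)

If σ sends a → b within a cycle, σ⁻¹ sends b → a; equivalently, reverse each cycle.
After reversing and putting each cycle's least element first, σ⁻¹ = (0 4 8 2 3 5 1).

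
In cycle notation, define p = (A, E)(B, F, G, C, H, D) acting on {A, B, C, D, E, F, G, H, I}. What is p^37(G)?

G lies in the 6-cycle (B, F, G, C, H, D).
Since the cycle has length 6, p^37 acts on it the same as p^1 (37 mod 6 = 1).
Advancing 1 step from G: G → C.

C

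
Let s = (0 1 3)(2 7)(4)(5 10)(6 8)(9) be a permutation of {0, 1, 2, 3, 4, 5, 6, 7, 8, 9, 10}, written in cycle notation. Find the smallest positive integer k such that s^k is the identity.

6

The cycle type of s is (3, 2, 2, 2, 1, 1).
The order is lcm(3, 2, 2, 2) = 6.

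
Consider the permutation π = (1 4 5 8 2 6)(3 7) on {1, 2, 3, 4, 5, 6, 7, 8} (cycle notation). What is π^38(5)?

2

5 lies in the 6-cycle (1 4 5 8 2 6).
Since the cycle has length 6, π^38 acts on it the same as π^2 (38 mod 6 = 2).
Stepping 2 places around the cycle: 5 → 8 → 2.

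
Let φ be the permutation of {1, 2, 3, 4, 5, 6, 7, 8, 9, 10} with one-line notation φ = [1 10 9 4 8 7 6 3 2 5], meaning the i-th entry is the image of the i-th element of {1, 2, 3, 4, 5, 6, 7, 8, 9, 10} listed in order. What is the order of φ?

Decomposing into disjoint cycles gives cycle lengths 6, 2, 1, 1.
The order is lcm(6, 2) = 6.

6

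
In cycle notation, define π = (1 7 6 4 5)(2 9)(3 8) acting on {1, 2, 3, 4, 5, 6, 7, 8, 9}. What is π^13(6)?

6 lies in the 5-cycle (1 7 6 4 5).
Powers repeat with period 5 on this cycle, and 13 mod 5 = 3, so π^13(6) = π^3(6).
Advancing 3 steps from 6: 6 → 4 → 5 → 1.

1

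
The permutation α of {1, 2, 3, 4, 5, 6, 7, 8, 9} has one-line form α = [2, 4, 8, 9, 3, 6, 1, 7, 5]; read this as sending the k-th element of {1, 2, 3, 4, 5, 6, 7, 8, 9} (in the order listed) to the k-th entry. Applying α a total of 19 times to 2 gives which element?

5

Tracing 2 → 4 → … returns to 2 after 8 steps, so 2 lies in an 8-cycle (1, 2, 4, 9, 5, 3, 8, 7).
Since the cycle has length 8, α^19 acts on it the same as α^3 (19 mod 8 = 3).
Advancing 3 steps from 2: 2 → 4 → 9 → 5.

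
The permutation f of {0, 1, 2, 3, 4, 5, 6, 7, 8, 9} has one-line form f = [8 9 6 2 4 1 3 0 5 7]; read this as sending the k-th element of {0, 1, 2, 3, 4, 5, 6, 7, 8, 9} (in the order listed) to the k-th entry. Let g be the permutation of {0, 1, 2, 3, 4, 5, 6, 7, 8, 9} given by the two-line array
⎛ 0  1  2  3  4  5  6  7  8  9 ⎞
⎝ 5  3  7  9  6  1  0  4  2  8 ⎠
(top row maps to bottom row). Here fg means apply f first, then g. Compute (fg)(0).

f(0) = 8, then g(8) = 2; composing gives (fg)(0) = 2.

2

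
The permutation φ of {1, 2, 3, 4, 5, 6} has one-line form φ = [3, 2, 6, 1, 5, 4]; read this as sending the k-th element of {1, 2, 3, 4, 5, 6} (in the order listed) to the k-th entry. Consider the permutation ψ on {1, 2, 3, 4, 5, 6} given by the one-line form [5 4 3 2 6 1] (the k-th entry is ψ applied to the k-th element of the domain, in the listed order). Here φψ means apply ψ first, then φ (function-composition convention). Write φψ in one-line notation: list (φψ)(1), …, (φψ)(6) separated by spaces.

For each element, apply ψ then φ: 1 → 5 → 5; 2 → 4 → 1; 3 → 3 → 6; 4 → 2 → 2; 5 → 6 → 4; 6 → 1 → 3.
Collecting the images, φψ = [5 1 6 2 4 3].

5 1 6 2 4 3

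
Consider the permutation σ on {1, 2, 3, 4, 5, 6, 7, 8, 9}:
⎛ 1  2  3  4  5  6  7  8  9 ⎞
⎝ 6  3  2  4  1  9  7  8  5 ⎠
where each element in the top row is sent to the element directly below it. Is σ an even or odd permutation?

even

In disjoint-cycle form the cycle lengths are 4, 2, 1, 1, 1.
A cycle is odd iff its length is even; σ has 2 even-length cycles, so sgn(σ) = (−1)^2 and σ is even.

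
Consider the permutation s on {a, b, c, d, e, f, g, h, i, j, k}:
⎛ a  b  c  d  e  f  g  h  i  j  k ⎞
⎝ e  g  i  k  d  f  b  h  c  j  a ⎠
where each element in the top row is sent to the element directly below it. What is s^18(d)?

Tracing d → k → … returns to d after 4 steps, so d lies in a 4-cycle (a e d k).
On a 4-cycle, s^4 is the identity, so s^18 = s^2 there (18 ≡ 2 mod 4).
Advancing 2 steps from d: d → k → a.

a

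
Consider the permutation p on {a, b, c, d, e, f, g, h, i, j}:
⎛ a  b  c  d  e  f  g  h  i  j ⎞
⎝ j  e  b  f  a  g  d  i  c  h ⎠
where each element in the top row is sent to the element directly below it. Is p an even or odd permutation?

even

In disjoint-cycle form the cycle lengths are 7, 3.
A cycle of length ℓ contributes ℓ−1 transpositions, so p is a product of 6 + 2 = 8 transpositions — even.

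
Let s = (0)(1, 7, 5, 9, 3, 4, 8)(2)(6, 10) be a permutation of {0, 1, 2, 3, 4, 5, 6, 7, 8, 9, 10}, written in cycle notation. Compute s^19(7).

7 lies in the 7-cycle (1, 7, 5, 9, 3, 4, 8).
On a 7-cycle, s^7 is the identity, so s^19 = s^5 there (19 ≡ 5 mod 7).
Advancing 5 steps from 7: 7 → 5 → 9 → 3 → 4 → 8.

8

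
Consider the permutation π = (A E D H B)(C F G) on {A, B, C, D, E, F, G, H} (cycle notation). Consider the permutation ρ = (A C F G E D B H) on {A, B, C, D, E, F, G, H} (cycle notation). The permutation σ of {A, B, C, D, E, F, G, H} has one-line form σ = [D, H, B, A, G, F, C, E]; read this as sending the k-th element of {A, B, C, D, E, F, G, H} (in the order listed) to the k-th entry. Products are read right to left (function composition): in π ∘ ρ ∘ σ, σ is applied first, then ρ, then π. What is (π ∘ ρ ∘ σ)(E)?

D

Chase E: σ(E) = G; ρ(G) = E; π(E) = D. Hence (π ∘ ρ ∘ σ)(E) = D.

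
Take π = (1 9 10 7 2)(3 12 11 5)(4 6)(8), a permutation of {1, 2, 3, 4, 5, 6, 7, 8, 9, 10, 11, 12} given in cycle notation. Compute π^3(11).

12

11 lies in the 4-cycle (3 12 11 5).
Advancing 3 steps from 11: 11 → 5 → 3 → 12.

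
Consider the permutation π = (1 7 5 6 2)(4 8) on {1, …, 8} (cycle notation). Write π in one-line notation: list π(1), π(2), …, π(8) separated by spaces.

Image by image: 1→7, 2→1, 3→3, 4→8, 5→6, 6→2, 7→5, 8→4.
Listing these in domain order gives 7 1 3 8 6 2 5 4.

7 1 3 8 6 2 5 4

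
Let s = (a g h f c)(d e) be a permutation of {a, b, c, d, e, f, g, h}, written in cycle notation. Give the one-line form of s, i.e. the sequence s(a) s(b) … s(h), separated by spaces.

g b a e d c h f

Reading each image from the cycles: a→g, b→b, c→a, d→e, e→d, f→c, g→h, h→f.
Listing these in domain order gives g b a e d c h f.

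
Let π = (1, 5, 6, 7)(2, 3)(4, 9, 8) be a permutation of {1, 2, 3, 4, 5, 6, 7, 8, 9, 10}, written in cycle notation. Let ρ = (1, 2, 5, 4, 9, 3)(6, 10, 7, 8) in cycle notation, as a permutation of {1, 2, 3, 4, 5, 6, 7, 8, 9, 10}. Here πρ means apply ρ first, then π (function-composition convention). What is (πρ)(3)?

5

(πρ)(3) = π(ρ(3)). ρ(3) = 1, then π(1) = 5. So (πρ)(3) = 5.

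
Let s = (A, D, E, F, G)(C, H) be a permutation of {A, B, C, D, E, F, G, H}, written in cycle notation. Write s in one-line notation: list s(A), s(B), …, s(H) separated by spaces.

D B H E F G A C

Each element maps to the next entry in its cycle (wrapping to the front): A→D, B→B, C→H, D→E, E→F, F→G, G→A, H→C.
So the one-line form is D B H E F G A C.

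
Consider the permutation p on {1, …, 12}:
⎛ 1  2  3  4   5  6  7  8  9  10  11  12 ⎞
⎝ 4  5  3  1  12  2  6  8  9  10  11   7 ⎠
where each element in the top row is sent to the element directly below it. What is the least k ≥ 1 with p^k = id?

10

Writing p as disjoint cycles, the cycle lengths are 5, 2, 1, 1, 1, 1, 1.
The order of p is the least common multiple of its cycle lengths: lcm(5, 2) = 10.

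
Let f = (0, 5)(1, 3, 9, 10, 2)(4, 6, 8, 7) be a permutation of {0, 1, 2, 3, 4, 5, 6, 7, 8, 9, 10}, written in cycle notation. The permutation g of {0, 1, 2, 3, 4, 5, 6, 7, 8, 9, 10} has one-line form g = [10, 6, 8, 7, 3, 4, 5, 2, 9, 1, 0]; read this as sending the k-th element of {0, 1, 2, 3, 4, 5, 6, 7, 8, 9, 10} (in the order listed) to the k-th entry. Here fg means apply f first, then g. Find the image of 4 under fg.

First apply f: f(4) = 6, then g(6) = 5. Thus (fg)(4) = 5.

5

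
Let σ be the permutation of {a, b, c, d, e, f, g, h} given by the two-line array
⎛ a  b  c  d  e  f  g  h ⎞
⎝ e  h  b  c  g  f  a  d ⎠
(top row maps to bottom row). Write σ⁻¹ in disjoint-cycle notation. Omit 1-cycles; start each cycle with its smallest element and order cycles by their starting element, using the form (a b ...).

(a g e)(b c d h)

The cycle decomposition of σ is (a e g)(b h d c).
The inverse reverses every cycle; in canonical form, σ⁻¹ = (a g e)(b c d h).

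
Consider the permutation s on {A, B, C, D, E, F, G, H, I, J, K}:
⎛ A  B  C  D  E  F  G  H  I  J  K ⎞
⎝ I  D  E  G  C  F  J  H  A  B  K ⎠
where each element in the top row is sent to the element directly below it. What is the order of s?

Writing s as disjoint cycles, the cycle lengths are 4, 2, 2, 1, 1, 1.
The order of s is the least common multiple of its cycle lengths: lcm(4, 2, 2) = 4.

4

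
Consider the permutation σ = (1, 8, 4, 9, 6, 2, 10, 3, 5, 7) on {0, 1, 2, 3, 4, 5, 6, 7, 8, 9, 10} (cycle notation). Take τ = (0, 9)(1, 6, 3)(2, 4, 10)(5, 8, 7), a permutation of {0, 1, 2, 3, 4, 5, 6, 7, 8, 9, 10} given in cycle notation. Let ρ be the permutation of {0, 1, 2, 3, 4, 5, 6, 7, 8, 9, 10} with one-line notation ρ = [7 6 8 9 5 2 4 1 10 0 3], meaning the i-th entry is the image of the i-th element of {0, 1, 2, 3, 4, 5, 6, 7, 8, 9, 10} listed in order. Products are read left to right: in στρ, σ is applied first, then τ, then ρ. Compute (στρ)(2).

8

(στρ)(2) = ρ(τ(σ(2))). σ(2) = 10, then τ(10) = 2, then ρ(2) = 8, so the result is 8.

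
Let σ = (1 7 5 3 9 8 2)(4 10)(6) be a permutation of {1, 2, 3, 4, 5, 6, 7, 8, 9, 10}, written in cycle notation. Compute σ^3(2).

2 lies in the 7-cycle (1 7 5 3 9 8 2).
Stepping 3 places around the cycle: 2 → 1 → 7 → 5.

5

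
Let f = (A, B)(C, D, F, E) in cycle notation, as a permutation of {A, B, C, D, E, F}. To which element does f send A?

A appears in (A, B); the next entry (wrapping around) is B.

B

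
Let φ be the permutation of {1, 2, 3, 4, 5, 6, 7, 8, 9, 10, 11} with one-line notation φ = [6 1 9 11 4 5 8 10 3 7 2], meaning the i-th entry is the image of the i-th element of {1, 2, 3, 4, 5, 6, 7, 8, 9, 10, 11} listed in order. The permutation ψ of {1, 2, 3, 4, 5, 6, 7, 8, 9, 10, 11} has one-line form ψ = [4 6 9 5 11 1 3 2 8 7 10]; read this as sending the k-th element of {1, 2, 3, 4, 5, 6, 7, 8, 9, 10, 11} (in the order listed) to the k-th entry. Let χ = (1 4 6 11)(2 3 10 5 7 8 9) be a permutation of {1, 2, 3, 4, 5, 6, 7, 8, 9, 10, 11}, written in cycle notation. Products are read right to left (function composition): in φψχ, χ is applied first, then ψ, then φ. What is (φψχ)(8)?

Apply the permutations in order: χ(8) = 9, then ψ(9) = 8, then φ(8) = 10. So (φψχ)(8) = 10.

10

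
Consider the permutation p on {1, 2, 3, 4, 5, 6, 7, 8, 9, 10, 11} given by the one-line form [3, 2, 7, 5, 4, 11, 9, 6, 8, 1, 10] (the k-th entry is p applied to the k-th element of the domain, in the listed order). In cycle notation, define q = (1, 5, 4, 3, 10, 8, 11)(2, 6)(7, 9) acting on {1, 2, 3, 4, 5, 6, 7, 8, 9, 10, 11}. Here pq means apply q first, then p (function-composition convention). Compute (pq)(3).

q(3) = 10, then p(10) = 1; composing gives (pq)(3) = 1.

1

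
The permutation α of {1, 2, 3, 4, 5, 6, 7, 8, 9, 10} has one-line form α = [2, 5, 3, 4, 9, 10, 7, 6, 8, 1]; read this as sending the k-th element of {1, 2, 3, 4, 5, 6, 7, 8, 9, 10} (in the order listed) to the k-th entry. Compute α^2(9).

Tracing 9 → 8 → … returns to 9 after 7 steps, so 9 lies in a 7-cycle (1 2 5 9 8 6 10).
Advancing 2 steps from 9: 9 → 8 → 6.

6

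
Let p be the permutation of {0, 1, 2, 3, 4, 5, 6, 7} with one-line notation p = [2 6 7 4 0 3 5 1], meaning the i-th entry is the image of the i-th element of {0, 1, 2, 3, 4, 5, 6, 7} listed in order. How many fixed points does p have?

No element satisfies p(x) = x, so there are 0 fixed points.

0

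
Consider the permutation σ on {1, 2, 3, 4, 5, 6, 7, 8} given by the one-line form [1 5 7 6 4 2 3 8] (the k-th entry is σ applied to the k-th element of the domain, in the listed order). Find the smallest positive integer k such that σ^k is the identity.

The disjoint-cycle form of σ has cycle lengths 4, 2, 1, 1.
Since disjoint cycles commute, ord(σ) = lcm(4, 2) = 4.

4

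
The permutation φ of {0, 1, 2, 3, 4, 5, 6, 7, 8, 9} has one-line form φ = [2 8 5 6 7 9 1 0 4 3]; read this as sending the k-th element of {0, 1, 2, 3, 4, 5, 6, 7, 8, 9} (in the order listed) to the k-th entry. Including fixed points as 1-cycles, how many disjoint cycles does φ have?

1

The cycle decomposition is (0 2 5 9 3 6 1 8 4 7), which has 1 cycle (counting 1-cycles).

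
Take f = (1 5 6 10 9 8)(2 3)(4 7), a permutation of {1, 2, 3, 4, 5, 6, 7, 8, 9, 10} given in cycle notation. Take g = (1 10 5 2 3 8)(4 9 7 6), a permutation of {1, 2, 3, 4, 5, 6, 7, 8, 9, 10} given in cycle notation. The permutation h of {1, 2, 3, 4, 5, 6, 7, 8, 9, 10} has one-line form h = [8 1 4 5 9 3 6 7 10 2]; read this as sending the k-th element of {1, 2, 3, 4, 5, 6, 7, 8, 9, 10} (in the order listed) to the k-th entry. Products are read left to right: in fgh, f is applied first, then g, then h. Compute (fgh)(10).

6

Apply the permutations in order: f(10) = 9, then g(9) = 7, then h(7) = 6. So (fgh)(10) = 6.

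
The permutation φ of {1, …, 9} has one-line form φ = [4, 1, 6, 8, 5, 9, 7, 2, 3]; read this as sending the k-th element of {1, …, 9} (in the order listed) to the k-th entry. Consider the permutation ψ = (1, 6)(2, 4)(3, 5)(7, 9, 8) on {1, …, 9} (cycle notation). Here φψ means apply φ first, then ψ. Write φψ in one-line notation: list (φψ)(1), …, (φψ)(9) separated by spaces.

2 6 1 7 3 8 9 4 5

(φψ)(x) = ψ(φ(x)). Computing each image: ψ(φ(1)) = ψ(4) = 2, ψ(φ(2)) = ψ(1) = 6, ψ(φ(3)) = ψ(6) = 1, ψ(φ(4)) = ψ(8) = 7, ψ(φ(5)) = ψ(5) = 3, ψ(φ(6)) = ψ(9) = 8, ψ(φ(7)) = ψ(7) = 9, ψ(φ(8)) = ψ(2) = 4, ψ(φ(9)) = ψ(3) = 5.
Hence φψ = [2 6 1 7 3 8 9 4 5].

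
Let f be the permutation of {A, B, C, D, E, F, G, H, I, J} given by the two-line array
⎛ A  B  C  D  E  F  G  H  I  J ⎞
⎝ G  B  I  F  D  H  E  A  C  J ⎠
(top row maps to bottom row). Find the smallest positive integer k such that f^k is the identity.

6

The disjoint-cycle form of f has cycle lengths 6, 2, 1, 1.
The order is lcm(6, 2) = 6.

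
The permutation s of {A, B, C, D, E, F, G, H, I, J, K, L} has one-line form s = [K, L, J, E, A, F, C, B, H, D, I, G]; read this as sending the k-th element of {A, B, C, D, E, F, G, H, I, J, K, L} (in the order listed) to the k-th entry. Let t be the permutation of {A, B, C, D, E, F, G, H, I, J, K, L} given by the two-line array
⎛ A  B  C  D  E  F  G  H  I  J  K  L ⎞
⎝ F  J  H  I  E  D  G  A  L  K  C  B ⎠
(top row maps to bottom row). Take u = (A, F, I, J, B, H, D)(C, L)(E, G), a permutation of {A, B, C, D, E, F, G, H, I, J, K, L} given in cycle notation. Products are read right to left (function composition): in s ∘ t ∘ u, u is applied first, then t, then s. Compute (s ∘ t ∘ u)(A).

E

Chase A: u(A) = F; t(F) = D; s(D) = E. Hence (s ∘ t ∘ u)(A) = E.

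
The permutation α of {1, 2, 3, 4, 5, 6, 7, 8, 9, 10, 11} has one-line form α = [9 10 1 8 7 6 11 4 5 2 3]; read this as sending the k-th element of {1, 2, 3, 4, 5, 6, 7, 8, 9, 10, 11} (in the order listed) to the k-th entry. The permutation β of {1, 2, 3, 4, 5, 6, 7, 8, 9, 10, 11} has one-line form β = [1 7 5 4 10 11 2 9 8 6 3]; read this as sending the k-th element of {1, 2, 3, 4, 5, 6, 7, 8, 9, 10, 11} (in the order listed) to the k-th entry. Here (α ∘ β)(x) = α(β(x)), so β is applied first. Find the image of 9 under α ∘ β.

4

β(9) = 8, then α(8) = 4; composing gives (α ∘ β)(9) = 4.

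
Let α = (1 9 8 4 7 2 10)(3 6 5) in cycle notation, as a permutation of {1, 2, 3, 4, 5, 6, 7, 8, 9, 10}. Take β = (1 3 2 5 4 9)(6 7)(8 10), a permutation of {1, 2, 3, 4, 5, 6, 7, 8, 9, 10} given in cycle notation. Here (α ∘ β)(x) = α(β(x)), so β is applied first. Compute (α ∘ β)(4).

β(4) = 9, then α(9) = 8; composing gives (α ∘ β)(4) = 8.

8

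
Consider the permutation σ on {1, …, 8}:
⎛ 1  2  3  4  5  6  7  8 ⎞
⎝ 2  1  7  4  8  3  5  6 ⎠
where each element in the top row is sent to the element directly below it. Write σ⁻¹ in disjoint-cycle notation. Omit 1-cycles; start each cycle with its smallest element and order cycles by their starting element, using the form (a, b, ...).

First write σ in disjoint cycles: (1, 2)(3, 7, 5, 8, 6).
Reversing each cycle (and rotating so the smallest element leads) gives σ⁻¹ = (1, 2)(3, 6, 8, 5, 7).

(1, 2)(3, 6, 8, 5, 7)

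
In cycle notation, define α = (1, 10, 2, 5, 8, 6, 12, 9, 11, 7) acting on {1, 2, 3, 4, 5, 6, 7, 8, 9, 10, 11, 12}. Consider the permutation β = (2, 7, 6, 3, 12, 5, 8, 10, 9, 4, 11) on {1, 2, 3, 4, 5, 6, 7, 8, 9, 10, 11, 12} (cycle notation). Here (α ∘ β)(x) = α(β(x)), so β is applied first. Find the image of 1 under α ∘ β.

10

(α ∘ β)(1) = α(β(1)). β(1) = 1, then α(1) = 10. So (α ∘ β)(1) = 10.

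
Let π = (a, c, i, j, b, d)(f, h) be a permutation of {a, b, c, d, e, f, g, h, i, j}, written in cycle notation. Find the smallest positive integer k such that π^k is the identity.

The disjoint cycles have lengths 6, 2, 1, 1.
The order of π is the least common multiple of its cycle lengths: lcm(6, 2) = 6.

6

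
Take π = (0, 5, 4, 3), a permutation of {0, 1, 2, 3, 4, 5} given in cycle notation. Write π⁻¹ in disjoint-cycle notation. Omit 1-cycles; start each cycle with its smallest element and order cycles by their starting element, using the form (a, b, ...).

If π sends a → b within a cycle, π⁻¹ sends b → a; equivalently, reverse each cycle.
After reversing and putting each cycle's least element first, π⁻¹ = (0, 3, 4, 5).

(0, 3, 4, 5)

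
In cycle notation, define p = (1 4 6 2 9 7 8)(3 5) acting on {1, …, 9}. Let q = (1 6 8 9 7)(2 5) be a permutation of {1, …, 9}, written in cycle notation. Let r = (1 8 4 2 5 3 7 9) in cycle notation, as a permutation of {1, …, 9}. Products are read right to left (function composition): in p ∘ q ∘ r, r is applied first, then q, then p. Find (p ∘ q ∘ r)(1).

7

(p ∘ q ∘ r)(1) = p(q(r(1))). r(1) = 8, then q(8) = 9, then p(9) = 7, so the result is 7.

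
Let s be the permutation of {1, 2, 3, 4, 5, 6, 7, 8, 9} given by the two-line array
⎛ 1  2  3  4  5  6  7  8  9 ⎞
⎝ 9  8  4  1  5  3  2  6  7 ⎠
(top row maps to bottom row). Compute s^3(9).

8

Tracing 9 → 7 → … returns to 9 after 8 steps, so 9 lies in an 8-cycle (1 9 7 2 8 6 3 4).
Advancing 3 steps from 9: 9 → 7 → 2 → 8.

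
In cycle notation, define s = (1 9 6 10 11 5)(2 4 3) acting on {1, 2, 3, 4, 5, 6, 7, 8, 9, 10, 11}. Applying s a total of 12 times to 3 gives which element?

3 lies in the 3-cycle (2 4 3).
Since the cycle has length 3, s^12 acts on it the same as s^0 (12 mod 3 = 0).
So s^12(3) = 3.

3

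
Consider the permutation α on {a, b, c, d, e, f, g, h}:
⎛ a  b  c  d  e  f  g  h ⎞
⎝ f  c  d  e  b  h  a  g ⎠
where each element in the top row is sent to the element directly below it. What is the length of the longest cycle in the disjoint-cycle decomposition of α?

4

Decomposing into disjoint cycles gives (a, f, h, g)(b, c, d, e); the longest has length 4.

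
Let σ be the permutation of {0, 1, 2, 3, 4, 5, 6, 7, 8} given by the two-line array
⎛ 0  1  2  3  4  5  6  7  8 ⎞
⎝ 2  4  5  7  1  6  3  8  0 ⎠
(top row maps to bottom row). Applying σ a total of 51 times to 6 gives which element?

7

Tracing 6 → 3 → … returns to 6 after 7 steps, so 6 lies in a 7-cycle (0 2 5 6 3 7 8).
Since the cycle has length 7, σ^51 acts on it the same as σ^2 (51 mod 7 = 2).
Advancing 2 steps from 6: 6 → 3 → 7.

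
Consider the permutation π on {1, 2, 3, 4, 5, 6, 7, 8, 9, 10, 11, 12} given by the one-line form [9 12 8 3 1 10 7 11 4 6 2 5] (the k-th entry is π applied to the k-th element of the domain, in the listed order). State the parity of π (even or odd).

odd

In disjoint-cycle form the cycle lengths are 9, 2, 1.
A cycle of length ℓ contributes ℓ−1 transpositions, so π is a product of 8 + 1 = 9 transpositions — odd.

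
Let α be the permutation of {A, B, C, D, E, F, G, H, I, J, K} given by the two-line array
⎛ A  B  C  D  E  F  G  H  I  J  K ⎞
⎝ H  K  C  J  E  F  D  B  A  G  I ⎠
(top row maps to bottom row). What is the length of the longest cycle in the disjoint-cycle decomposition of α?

Decomposing into disjoint cycles gives (A, H, B, K, I)(D, J, G); the longest has length 5.

5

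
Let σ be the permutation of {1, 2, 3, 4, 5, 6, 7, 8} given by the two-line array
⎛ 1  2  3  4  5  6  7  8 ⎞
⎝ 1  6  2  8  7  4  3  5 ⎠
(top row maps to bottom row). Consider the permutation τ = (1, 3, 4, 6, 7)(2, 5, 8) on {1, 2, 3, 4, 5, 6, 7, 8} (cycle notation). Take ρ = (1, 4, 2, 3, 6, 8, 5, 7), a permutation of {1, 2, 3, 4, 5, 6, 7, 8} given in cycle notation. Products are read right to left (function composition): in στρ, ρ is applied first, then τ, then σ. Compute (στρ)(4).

7

(στρ)(4) = σ(τ(ρ(4))). ρ(4) = 2, then τ(2) = 5, then σ(5) = 7, so the result is 7.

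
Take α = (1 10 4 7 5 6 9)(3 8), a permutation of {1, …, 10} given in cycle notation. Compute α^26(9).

5

9 lies in the 7-cycle (1 10 4 7 5 6 9).
Since the cycle has length 7, α^26 acts on it the same as α^5 (26 mod 7 = 5).
Advancing 5 steps from 9: 9 → 1 → 10 → 4 → 7 → 5.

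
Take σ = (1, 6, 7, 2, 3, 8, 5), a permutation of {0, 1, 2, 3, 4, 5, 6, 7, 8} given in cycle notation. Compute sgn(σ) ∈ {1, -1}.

The cycle lengths are 7, 1, 1.
A cycle of length ℓ contributes ℓ−1 transpositions, so σ is a product of 6 transpositions — even.

1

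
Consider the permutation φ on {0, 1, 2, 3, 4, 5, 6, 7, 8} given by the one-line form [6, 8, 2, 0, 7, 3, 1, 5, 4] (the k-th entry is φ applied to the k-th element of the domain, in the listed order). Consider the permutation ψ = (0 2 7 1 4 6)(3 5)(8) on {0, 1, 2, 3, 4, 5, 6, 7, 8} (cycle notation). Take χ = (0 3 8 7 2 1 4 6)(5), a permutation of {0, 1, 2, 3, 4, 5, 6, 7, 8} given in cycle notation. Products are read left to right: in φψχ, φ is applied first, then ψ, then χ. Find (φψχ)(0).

Apply the permutations in order: φ(0) = 6, then ψ(6) = 0, then χ(0) = 3. So (φψχ)(0) = 3.

3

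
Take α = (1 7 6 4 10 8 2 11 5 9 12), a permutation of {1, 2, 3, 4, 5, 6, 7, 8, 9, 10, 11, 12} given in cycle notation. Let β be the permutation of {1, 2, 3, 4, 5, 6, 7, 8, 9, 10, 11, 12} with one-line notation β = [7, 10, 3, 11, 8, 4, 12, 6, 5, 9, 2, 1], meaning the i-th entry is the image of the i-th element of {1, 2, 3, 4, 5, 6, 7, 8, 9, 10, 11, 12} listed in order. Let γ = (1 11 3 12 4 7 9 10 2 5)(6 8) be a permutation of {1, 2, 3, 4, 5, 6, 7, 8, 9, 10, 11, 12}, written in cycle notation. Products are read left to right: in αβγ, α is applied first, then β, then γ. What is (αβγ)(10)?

8

(αβγ)(10) = γ(β(α(10))). α(10) = 8, then β(8) = 6, then γ(6) = 8, so the result is 8.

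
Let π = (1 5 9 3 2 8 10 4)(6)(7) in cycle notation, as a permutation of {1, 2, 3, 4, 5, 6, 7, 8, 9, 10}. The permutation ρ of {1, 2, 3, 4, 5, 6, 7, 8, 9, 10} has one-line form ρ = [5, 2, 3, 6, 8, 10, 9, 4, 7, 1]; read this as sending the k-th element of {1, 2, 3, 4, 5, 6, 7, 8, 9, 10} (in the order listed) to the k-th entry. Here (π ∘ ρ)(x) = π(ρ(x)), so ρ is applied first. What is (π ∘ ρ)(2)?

ρ(2) = 2, then π(2) = 8; composing gives (π ∘ ρ)(2) = 8.

8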